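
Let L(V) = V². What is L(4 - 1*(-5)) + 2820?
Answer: 2901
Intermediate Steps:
L(4 - 1*(-5)) + 2820 = (4 - 1*(-5))² + 2820 = (4 + 5)² + 2820 = 9² + 2820 = 81 + 2820 = 2901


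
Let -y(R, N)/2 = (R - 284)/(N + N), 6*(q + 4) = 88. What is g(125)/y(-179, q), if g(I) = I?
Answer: 4000/1389 ≈ 2.8798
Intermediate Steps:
q = 32/3 (q = -4 + (1/6)*88 = -4 + 44/3 = 32/3 ≈ 10.667)
y(R, N) = -(-284 + R)/N (y(R, N) = -2*(R - 284)/(N + N) = -2*(-284 + R)/(2*N) = -2*(-284 + R)*1/(2*N) = -(-284 + R)/N)
g(125)/y(-179, q) = 125/(((284 - 1*(-179))/(32/3))) = 125/((3*(284 + 179)/32)) = 125/(((3/32)*463)) = 125/(1389/32) = 125*(32/1389) = 4000/1389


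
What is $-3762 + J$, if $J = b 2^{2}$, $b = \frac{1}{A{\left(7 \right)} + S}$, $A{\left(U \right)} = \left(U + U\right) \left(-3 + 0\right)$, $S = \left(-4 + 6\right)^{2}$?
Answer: $- \frac{71480}{19} \approx -3762.1$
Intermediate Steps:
$S = 4$ ($S = 2^{2} = 4$)
$A{\left(U \right)} = - 6 U$ ($A{\left(U \right)} = 2 U \left(-3\right) = - 6 U$)
$b = - \frac{1}{38}$ ($b = \frac{1}{\left(-6\right) 7 + 4} = \frac{1}{-42 + 4} = \frac{1}{-38} = - \frac{1}{38} \approx -0.026316$)
$J = - \frac{2}{19}$ ($J = - \frac{2^{2}}{38} = \left(- \frac{1}{38}\right) 4 = - \frac{2}{19} \approx -0.10526$)
$-3762 + J = -3762 - \frac{2}{19} = - \frac{71480}{19}$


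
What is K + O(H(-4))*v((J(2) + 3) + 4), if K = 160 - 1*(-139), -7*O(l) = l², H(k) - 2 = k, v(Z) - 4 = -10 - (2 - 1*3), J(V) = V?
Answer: 2113/7 ≈ 301.86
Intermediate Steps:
v(Z) = -5 (v(Z) = 4 + (-10 - (2 - 1*3)) = 4 + (-10 - (2 - 3)) = 4 + (-10 - 1*(-1)) = 4 + (-10 + 1) = 4 - 9 = -5)
H(k) = 2 + k
O(l) = -l²/7
K = 299 (K = 160 + 139 = 299)
K + O(H(-4))*v((J(2) + 3) + 4) = 299 - (2 - 4)²/7*(-5) = 299 - ⅐*(-2)²*(-5) = 299 - ⅐*4*(-5) = 299 - 4/7*(-5) = 299 + 20/7 = 2113/7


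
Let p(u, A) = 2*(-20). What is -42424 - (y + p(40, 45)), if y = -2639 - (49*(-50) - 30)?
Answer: -42225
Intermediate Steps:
p(u, A) = -40
y = -159 (y = -2639 - (-2450 - 30) = -2639 - 1*(-2480) = -2639 + 2480 = -159)
-42424 - (y + p(40, 45)) = -42424 - (-159 - 40) = -42424 - 1*(-199) = -42424 + 199 = -42225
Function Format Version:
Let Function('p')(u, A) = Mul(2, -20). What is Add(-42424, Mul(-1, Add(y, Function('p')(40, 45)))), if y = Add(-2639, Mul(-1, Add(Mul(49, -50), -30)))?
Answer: -42225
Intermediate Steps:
Function('p')(u, A) = -40
y = -159 (y = Add(-2639, Mul(-1, Add(-2450, -30))) = Add(-2639, Mul(-1, -2480)) = Add(-2639, 2480) = -159)
Add(-42424, Mul(-1, Add(y, Function('p')(40, 45)))) = Add(-42424, Mul(-1, Add(-159, -40))) = Add(-42424, Mul(-1, -199)) = Add(-42424, 199) = -42225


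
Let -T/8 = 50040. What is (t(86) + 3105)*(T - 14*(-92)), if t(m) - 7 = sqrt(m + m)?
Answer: -1241787584 - 798064*sqrt(43) ≈ -1.2470e+9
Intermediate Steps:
t(m) = 7 + sqrt(2)*sqrt(m) (t(m) = 7 + sqrt(m + m) = 7 + sqrt(2*m) = 7 + sqrt(2)*sqrt(m))
T = -400320 (T = -8*50040 = -400320)
(t(86) + 3105)*(T - 14*(-92)) = ((7 + sqrt(2)*sqrt(86)) + 3105)*(-400320 - 14*(-92)) = ((7 + 2*sqrt(43)) + 3105)*(-400320 + 1288) = (3112 + 2*sqrt(43))*(-399032) = -1241787584 - 798064*sqrt(43)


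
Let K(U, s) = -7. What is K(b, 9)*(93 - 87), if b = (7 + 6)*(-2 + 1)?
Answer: -42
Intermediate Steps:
b = -13 (b = 13*(-1) = -13)
K(b, 9)*(93 - 87) = -7*(93 - 87) = -7*6 = -42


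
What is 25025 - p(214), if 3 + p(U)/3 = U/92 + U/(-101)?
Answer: 116305075/4646 ≈ 25033.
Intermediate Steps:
p(U) = -9 + 27*U/9292 (p(U) = -9 + 3*(U/92 + U/(-101)) = -9 + 3*(U*(1/92) + U*(-1/101)) = -9 + 3*(U/92 - U/101) = -9 + 3*(9*U/9292) = -9 + 27*U/9292)
25025 - p(214) = 25025 - (-9 + (27/9292)*214) = 25025 - (-9 + 2889/4646) = 25025 - 1*(-38925/4646) = 25025 + 38925/4646 = 116305075/4646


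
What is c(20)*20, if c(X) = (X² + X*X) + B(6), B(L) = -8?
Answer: 15840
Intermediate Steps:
c(X) = -8 + 2*X² (c(X) = (X² + X*X) - 8 = (X² + X²) - 8 = 2*X² - 8 = -8 + 2*X²)
c(20)*20 = (-8 + 2*20²)*20 = (-8 + 2*400)*20 = (-8 + 800)*20 = 792*20 = 15840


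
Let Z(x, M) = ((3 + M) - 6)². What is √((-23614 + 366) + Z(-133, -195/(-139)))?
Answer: 2*I*√112281331/139 ≈ 152.46*I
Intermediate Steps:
Z(x, M) = (-3 + M)²
√((-23614 + 366) + Z(-133, -195/(-139))) = √((-23614 + 366) + (-3 - 195/(-139))²) = √(-23248 + (-3 - 195*(-1/139))²) = √(-23248 + (-3 + 195/139)²) = √(-23248 + (-222/139)²) = √(-23248 + 49284/19321) = √(-449125324/19321) = 2*I*√112281331/139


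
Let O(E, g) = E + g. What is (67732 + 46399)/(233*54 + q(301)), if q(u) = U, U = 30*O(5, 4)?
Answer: 114131/12852 ≈ 8.8804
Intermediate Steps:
U = 270 (U = 30*(5 + 4) = 30*9 = 270)
q(u) = 270
(67732 + 46399)/(233*54 + q(301)) = (67732 + 46399)/(233*54 + 270) = 114131/(12582 + 270) = 114131/12852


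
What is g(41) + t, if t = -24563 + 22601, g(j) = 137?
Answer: -1825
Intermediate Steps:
t = -1962
g(41) + t = 137 - 1962 = -1825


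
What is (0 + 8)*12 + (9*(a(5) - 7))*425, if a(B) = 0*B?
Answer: -26679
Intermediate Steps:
a(B) = 0
(0 + 8)*12 + (9*(a(5) - 7))*425 = (0 + 8)*12 + (9*(0 - 7))*425 = 8*12 + (9*(-7))*425 = 96 - 63*425 = 96 - 26775 = -26679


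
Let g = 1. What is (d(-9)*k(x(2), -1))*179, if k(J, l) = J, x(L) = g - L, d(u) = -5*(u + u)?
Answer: -16110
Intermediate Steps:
d(u) = -10*u
x(L) = 1 - L
(d(-9)*k(x(2), -1))*179 = ((-10*(-9))*(1 - 1*2))*179 = (90*(1 - 2))*179 = (90*(-1))*179 = -90*179 = -16110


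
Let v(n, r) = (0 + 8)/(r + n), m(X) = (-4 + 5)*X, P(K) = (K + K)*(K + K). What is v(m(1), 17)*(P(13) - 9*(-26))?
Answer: 3640/9 ≈ 404.44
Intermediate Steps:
P(K) = 4*K² (P(K) = (2*K)*(2*K) = 4*K²)
m(X) = X (m(X) = 1*X = X)
v(n, r) = 8/(n + r)
v(m(1), 17)*(P(13) - 9*(-26)) = (8/(1 + 17))*(4*13² - 9*(-26)) = (8/18)*(4*169 + 234) = (8*(1/18))*(676 + 234) = (4/9)*910 = 3640/9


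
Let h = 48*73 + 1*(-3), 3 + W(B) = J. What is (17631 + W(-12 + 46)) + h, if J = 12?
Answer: 21141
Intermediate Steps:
W(B) = 9 (W(B) = -3 + 12 = 9)
h = 3501 (h = 3504 - 3 = 3501)
(17631 + W(-12 + 46)) + h = (17631 + 9) + 3501 = 17640 + 3501 = 21141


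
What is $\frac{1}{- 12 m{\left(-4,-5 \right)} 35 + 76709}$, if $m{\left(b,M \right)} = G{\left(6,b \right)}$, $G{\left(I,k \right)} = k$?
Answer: $\frac{1}{78389} \approx 1.2757 \cdot 10^{-5}$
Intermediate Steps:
$m{\left(b,M \right)} = b$
$\frac{1}{- 12 m{\left(-4,-5 \right)} 35 + 76709} = \frac{1}{\left(-12\right) \left(-4\right) 35 + 76709} = \frac{1}{48 \cdot 35 + 76709} = \frac{1}{1680 + 76709} = \frac{1}{78389}$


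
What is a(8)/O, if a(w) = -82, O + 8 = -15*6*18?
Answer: 41/814 ≈ 0.050369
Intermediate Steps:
O = -1628 (O = -8 - 15*6*18 = -8 - 90*18 = -8 - 1620 = -1628)
a(8)/O = -82/(-1628) = -82*(-1/1628) = 41/814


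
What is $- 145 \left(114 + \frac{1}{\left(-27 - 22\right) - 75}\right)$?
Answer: $- \frac{2049575}{124} \approx -16529.0$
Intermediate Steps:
$- 145 \left(114 + \frac{1}{\left(-27 - 22\right) - 75}\right) = - 145 \left(114 + \frac{1}{-49 - 75}\right) = - 145 \left(114 + \frac{1}{-124}\right) = - 145 \left(114 - \frac{1}{124}\right) = \left(-145\right) \frac{14135}{124} = - \frac{2049575}{124}$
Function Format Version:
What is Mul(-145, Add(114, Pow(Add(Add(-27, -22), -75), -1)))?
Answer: Rational(-2049575, 124) ≈ -16529.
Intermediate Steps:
Mul(-145, Add(114, Pow(Add(Add(-27, -22), -75), -1))) = Mul(-145, Add(114, Pow(Add(-49, -75), -1))) = Mul(-145, Add(114, Pow(-124, -1))) = Mul(-145, Add(114, Rational(-1, 124))) = Mul(-145, Rational(14135, 124)) = Rational(-2049575, 124)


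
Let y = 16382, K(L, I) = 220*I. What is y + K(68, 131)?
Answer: 45202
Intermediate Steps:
y + K(68, 131) = 16382 + 220*131 = 16382 + 28820 = 45202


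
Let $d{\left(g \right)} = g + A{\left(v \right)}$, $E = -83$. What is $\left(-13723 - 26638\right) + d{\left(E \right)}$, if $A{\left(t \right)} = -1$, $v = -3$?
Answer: $-40445$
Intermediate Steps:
$d{\left(g \right)} = -1 + g$ ($d{\left(g \right)} = g - 1 = -1 + g$)
$\left(-13723 - 26638\right) + d{\left(E \right)} = \left(-13723 - 26638\right) - 84 = -40361 - 84 = -40445$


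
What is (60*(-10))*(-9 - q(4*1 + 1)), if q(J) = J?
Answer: 8400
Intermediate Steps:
(60*(-10))*(-9 - q(4*1 + 1)) = (60*(-10))*(-9 - (4*1 + 1)) = -600*(-9 - (4 + 1)) = -600*(-9 - 1*5) = -600*(-9 - 5) = -600*(-14) = 8400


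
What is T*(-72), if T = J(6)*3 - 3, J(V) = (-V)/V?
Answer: 432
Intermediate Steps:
J(V) = -1
T = -6 (T = -1*3 - 3 = -3 - 3 = -6)
T*(-72) = -6*(-72) = 432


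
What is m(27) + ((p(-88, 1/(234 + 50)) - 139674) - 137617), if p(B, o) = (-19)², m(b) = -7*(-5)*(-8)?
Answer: -277210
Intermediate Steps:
m(b) = -280 (m(b) = 35*(-8) = -280)
p(B, o) = 361
m(27) + ((p(-88, 1/(234 + 50)) - 139674) - 137617) = -280 + ((361 - 139674) - 137617) = -280 + (-139313 - 137617) = -280 - 276930 = -277210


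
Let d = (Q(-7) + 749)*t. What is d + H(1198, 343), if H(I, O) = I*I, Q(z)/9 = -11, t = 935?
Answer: 2042954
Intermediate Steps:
Q(z) = -99 (Q(z) = 9*(-11) = -99)
d = 607750 (d = (-99 + 749)*935 = 650*935 = 607750)
H(I, O) = I²
d + H(1198, 343) = 607750 + 1198² = 607750 + 1435204 = 2042954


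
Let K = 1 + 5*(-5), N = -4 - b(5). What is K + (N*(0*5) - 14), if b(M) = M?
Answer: -38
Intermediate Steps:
N = -9 (N = -4 - 1*5 = -4 - 5 = -9)
K = -24 (K = 1 - 25 = -24)
K + (N*(0*5) - 14) = -24 + (-0*5 - 14) = -24 + (-9*0 - 14) = -24 + (0 - 14) = -24 - 14 = -38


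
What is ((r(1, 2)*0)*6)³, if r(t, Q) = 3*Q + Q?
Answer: 0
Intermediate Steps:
r(t, Q) = 4*Q
((r(1, 2)*0)*6)³ = (((4*2)*0)*6)³ = ((8*0)*6)³ = (0*6)³ = 0³ = 0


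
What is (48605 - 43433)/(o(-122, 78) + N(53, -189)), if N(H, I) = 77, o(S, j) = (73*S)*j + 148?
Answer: -1724/231481 ≈ -0.0074477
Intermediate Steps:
o(S, j) = 148 + 73*S*j (o(S, j) = 73*S*j + 148 = 148 + 73*S*j)
(48605 - 43433)/(o(-122, 78) + N(53, -189)) = (48605 - 43433)/((148 + 73*(-122)*78) + 77) = 5172/((148 - 694668) + 77) = 5172/(-694520 + 77) = 5172/(-694443) = 5172*(-1/694443) = -1724/231481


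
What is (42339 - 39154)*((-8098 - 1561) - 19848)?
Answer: -93979795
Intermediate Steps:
(42339 - 39154)*((-8098 - 1561) - 19848) = 3185*(-9659 - 19848) = 3185*(-29507) = -93979795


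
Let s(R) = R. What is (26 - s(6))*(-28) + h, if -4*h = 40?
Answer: -570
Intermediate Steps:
h = -10 (h = -¼*40 = -10)
(26 - s(6))*(-28) + h = (26 - 1*6)*(-28) - 10 = (26 - 6)*(-28) - 10 = 20*(-28) - 10 = -560 - 10 = -570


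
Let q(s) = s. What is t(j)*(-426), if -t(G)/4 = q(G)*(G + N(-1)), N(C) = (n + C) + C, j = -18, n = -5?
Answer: 766800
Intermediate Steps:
N(C) = -5 + 2*C (N(C) = (-5 + C) + C = -5 + 2*C)
t(G) = -4*G*(-7 + G) (t(G) = -4*G*(G + (-5 + 2*(-1))) = -4*G*(G + (-5 - 2)) = -4*G*(G - 7) = -4*G*(-7 + G))
t(j)*(-426) = (4*(-18)*(7 - 1*(-18)))*(-426) = (4*(-18)*(7 + 18))*(-426) = (4*(-18)*25)*(-426) = -1800*(-426) = 766800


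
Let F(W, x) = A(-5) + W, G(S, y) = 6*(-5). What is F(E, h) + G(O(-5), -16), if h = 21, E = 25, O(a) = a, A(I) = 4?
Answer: -1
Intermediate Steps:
G(S, y) = -30
F(W, x) = 4 + W
F(E, h) + G(O(-5), -16) = (4 + 25) - 30 = 29 - 30 = -1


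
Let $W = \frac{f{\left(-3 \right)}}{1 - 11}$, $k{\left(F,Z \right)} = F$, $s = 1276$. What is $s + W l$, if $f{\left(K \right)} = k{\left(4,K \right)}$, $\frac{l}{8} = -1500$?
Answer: $6076$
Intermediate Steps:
$l = -12000$ ($l = 8 \left(-1500\right) = -12000$)
$f{\left(K \right)} = 4$
$W = - \frac{2}{5}$ ($W = \frac{4}{1 - 11} = \frac{4}{-10} = 4 \left(- \frac{1}{10}\right) = - \frac{2}{5} \approx -0.4$)
$s + W l = 1276 - -4800 = 1276 + 4800 = 6076$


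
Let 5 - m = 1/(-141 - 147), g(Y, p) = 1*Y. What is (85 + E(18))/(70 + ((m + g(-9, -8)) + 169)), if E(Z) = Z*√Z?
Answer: 24480/67681 + 15552*√2/67681 ≈ 0.68666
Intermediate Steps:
g(Y, p) = Y
m = 1441/288 (m = 5 - 1/(-141 - 147) = 5 - 1/(-288) = 5 - 1*(-1/288) = 5 + 1/288 = 1441/288 ≈ 5.0035)
E(Z) = Z^(3/2)
(85 + E(18))/(70 + ((m + g(-9, -8)) + 169)) = (85 + 18^(3/2))/(70 + ((1441/288 - 9) + 169)) = (85 + 54*√2)/(70 + (-1151/288 + 169)) = (85 + 54*√2)/(70 + 47521/288) = (85 + 54*√2)/(67681/288) = (85 + 54*√2)*(288/67681) = 24480/67681 + 15552*√2/67681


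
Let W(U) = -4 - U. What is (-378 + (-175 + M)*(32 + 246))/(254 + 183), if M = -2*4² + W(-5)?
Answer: -3034/23 ≈ -131.91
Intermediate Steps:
M = -31 (M = -2*4² + (-4 - 1*(-5)) = -2*16 + (-4 + 5) = -32 + 1 = -31)
(-378 + (-175 + M)*(32 + 246))/(254 + 183) = (-378 + (-175 - 31)*(32 + 246))/(254 + 183) = (-378 - 206*278)/437 = (-378 - 57268)*(1/437) = -57646*1/437 = -3034/23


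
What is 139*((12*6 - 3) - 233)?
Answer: -22796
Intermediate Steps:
139*((12*6 - 3) - 233) = 139*((72 - 3) - 233) = 139*(69 - 233) = 139*(-164) = -22796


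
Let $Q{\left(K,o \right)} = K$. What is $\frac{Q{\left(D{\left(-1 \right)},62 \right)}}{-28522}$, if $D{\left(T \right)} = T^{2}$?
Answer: $- \frac{1}{28522} \approx -3.5061 \cdot 10^{-5}$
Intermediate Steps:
$\frac{Q{\left(D{\left(-1 \right)},62 \right)}}{-28522} = \frac{\left(-1\right)^{2}}{-28522} = 1 \left(- \frac{1}{28522}\right) = - \frac{1}{28522}$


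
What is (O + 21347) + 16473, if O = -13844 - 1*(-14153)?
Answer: 38129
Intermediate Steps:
O = 309 (O = -13844 + 14153 = 309)
(O + 21347) + 16473 = (309 + 21347) + 16473 = 21656 + 16473 = 38129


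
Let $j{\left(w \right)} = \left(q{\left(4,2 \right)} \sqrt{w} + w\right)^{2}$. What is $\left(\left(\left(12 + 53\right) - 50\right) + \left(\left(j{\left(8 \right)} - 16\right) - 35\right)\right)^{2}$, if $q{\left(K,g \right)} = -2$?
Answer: $11792 - 7680 \sqrt{2} \approx 930.84$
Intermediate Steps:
$j{\left(w \right)} = \left(w - 2 \sqrt{w}\right)^{2}$ ($j{\left(w \right)} = \left(- 2 \sqrt{w} + w\right)^{2} = \left(w - 2 \sqrt{w}\right)^{2}$)
$\left(\left(\left(12 + 53\right) - 50\right) + \left(\left(j{\left(8 \right)} - 16\right) - 35\right)\right)^{2} = \left(\left(\left(12 + 53\right) - 50\right) - \left(51 - \left(8 - 2 \sqrt{8}\right)^{2}\right)\right)^{2} = \left(\left(65 - 50\right) - \left(51 - \left(8 - 2 \cdot 2 \sqrt{2}\right)^{2}\right)\right)^{2} = \left(15 - \left(51 - \left(8 - 4 \sqrt{2}\right)^{2}\right)\right)^{2} = \left(-36 + \left(8 - 4 \sqrt{2}\right)^{2}\right)^{2}$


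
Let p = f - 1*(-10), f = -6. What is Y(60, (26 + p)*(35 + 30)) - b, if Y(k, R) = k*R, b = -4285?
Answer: 121285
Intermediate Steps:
p = 4 (p = -6 - 1*(-10) = -6 + 10 = 4)
Y(k, R) = R*k
Y(60, (26 + p)*(35 + 30)) - b = ((26 + 4)*(35 + 30))*60 - 1*(-4285) = (30*65)*60 + 4285 = 1950*60 + 4285 = 117000 + 4285 = 121285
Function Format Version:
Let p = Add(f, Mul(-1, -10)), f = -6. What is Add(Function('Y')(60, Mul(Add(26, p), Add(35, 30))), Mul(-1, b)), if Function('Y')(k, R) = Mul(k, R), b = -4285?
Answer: 121285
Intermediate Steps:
p = 4 (p = Add(-6, Mul(-1, -10)) = Add(-6, 10) = 4)
Function('Y')(k, R) = Mul(R, k)
Add(Function('Y')(60, Mul(Add(26, p), Add(35, 30))), Mul(-1, b)) = Add(Mul(Mul(Add(26, 4), Add(35, 30)), 60), Mul(-1, -4285)) = Add(Mul(Mul(30, 65), 60), 4285) = Add(Mul(1950, 60), 4285) = Add(117000, 4285) = 121285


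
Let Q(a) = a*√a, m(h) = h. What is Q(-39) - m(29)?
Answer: -29 - 39*I*√39 ≈ -29.0 - 243.55*I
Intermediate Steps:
Q(a) = a^(3/2)
Q(-39) - m(29) = (-39)^(3/2) - 1*29 = -39*I*√39 - 29 = -29 - 39*I*√39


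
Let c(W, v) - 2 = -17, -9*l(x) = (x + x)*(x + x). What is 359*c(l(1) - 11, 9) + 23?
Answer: -5362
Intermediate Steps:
l(x) = -4*x²/9 (l(x) = -(x + x)*(x + x)/9 = -2*x*2*x/9 = -4*x²/9)
c(W, v) = -15 (c(W, v) = 2 - 17 = -15)
359*c(l(1) - 11, 9) + 23 = 359*(-15) + 23 = -5385 + 23 = -5362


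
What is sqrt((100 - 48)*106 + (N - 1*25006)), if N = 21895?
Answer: 49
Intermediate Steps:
sqrt((100 - 48)*106 + (N - 1*25006)) = sqrt((100 - 48)*106 + (21895 - 1*25006)) = sqrt(52*106 + (21895 - 25006)) = sqrt(5512 - 3111) = sqrt(2401) = 49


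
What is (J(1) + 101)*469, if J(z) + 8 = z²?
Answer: 44086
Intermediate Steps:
J(z) = -8 + z²
(J(1) + 101)*469 = ((-8 + 1²) + 101)*469 = ((-8 + 1) + 101)*469 = (-7 + 101)*469 = 94*469 = 44086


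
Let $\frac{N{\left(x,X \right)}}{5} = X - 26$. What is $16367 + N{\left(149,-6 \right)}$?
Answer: $16207$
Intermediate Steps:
$N{\left(x,X \right)} = -130 + 5 X$ ($N{\left(x,X \right)} = 5 \left(X - 26\right) = 5 \left(-26 + X\right) = -130 + 5 X$)
$16367 + N{\left(149,-6 \right)} = 16367 + \left(-130 + 5 \left(-6\right)\right) = 16367 - 160 = 16207$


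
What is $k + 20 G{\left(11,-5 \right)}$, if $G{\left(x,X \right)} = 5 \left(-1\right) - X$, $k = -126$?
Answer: $-126$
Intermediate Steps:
$G{\left(x,X \right)} = -5 - X$
$k + 20 G{\left(11,-5 \right)} = -126 + 20 \left(-5 - -5\right) = -126 + 20 \left(-5 + 5\right) = -126 + 20 \cdot 0 = -126 + 0 = -126$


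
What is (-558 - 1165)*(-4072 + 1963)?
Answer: 3633807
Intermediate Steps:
(-558 - 1165)*(-4072 + 1963) = -1723*(-2109) = 3633807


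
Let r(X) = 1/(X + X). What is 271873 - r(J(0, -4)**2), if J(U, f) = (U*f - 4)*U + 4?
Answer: 8699935/32 ≈ 2.7187e+5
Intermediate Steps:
J(U, f) = 4 + U*(-4 + U*f) (J(U, f) = (-4 + U*f)*U + 4 = U*(-4 + U*f) + 4 = 4 + U*(-4 + U*f))
r(X) = 1/(2*X)
271873 - r(J(0, -4)**2) = 271873 - 1/(2*((4 - 4*0 - 4*0**2)**2)) = 271873 - 1/(2*((4 + 0 - 4*0)**2)) = 271873 - 1/(2*((4 + 0 + 0)**2)) = 271873 - 1/(2*(4**2)) = 271873 - 1/(2*16) = 271873 - 1*1/32 = 271873 - 1/32 = 8699935/32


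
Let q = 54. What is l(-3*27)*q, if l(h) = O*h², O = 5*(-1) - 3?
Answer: -2834352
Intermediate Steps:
O = -8 (O = -5 - 3 = -8)
l(h) = -8*h²
l(-3*27)*q = -8*(-3*27)²*54 = -8*(-81)²*54 = -8*6561*54 = -52488*54 = -2834352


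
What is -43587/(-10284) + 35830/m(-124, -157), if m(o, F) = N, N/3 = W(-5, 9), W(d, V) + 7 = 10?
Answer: 122956001/30852 ≈ 3985.3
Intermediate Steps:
W(d, V) = 3 (W(d, V) = -7 + 10 = 3)
N = 9 (N = 3*3 = 9)
m(o, F) = 9
-43587/(-10284) + 35830/m(-124, -157) = -43587/(-10284) + 35830/9 = -43587*(-1/10284) + 35830*(⅑) = 14529/3428 + 35830/9 = 122956001/30852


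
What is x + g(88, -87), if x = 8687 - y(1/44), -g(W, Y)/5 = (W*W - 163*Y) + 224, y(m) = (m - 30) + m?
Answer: -2244617/22 ≈ -1.0203e+5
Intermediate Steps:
y(m) = -30 + 2*m (y(m) = (-30 + m) + m = -30 + 2*m)
g(W, Y) = -1120 - 5*W**2 + 815*Y (g(W, Y) = -5*((W*W - 163*Y) + 224) = -5*((W**2 - 163*Y) + 224) = -5*(224 + W**2 - 163*Y) = -1120 - 5*W**2 + 815*Y)
x = 191773/22 (x = 8687 - (-30 + 2/44) = 8687 - (-30 + 2*(1/44)) = 8687 - (-30 + 1/22) = 8687 - 1*(-659/22) = 8687 + 659/22 = 191773/22 ≈ 8717.0)
x + g(88, -87) = 191773/22 + (-1120 - 5*88**2 + 815*(-87)) = 191773/22 + (-1120 - 5*7744 - 70905) = 191773/22 + (-1120 - 38720 - 70905) = 191773/22 - 110745 = -2244617/22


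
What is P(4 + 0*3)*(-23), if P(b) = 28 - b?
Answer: -552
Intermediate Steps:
P(4 + 0*3)*(-23) = (28 - (4 + 0*3))*(-23) = (28 - (4 + 0))*(-23) = (28 - 1*4)*(-23) = (28 - 4)*(-23) = 24*(-23) = -552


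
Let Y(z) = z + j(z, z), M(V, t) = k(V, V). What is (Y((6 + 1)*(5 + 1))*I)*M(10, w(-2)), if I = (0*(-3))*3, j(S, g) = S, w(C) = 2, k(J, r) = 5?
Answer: 0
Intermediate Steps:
M(V, t) = 5
Y(z) = 2*z (Y(z) = z + z = 2*z)
I = 0 (I = 0*3 = 0)
(Y((6 + 1)*(5 + 1))*I)*M(10, w(-2)) = ((2*((6 + 1)*(5 + 1)))*0)*5 = ((2*(7*6))*0)*5 = ((2*42)*0)*5 = (84*0)*5 = 0*5 = 0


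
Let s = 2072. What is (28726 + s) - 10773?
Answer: 20025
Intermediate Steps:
(28726 + s) - 10773 = (28726 + 2072) - 10773 = 30798 - 10773 = 20025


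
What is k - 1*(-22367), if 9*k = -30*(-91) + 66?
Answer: 68033/3 ≈ 22678.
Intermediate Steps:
k = 932/3 (k = (-30*(-91) + 66)/9 = (2730 + 66)/9 = (1/9)*2796 = 932/3 ≈ 310.67)
k - 1*(-22367) = 932/3 - 1*(-22367) = 932/3 + 22367 = 68033/3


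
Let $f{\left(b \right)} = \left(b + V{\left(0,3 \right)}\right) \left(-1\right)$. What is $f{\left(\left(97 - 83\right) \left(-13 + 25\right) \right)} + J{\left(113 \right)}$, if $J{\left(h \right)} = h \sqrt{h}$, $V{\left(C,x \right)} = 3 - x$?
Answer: $-168 + 113 \sqrt{113} \approx 1033.2$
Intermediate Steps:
$J{\left(h \right)} = h^{\frac{3}{2}}$
$f{\left(b \right)} = - b$ ($f{\left(b \right)} = \left(b + \left(3 - 3\right)\right) \left(-1\right) = \left(b + 0\right) \left(-1\right) = b \left(-1\right) = - b$)
$f{\left(\left(97 - 83\right) \left(-13 + 25\right) \right)} + J{\left(113 \right)} = - \left(97 - 83\right) \left(-13 + 25\right) + 113^{\frac{3}{2}} = - 14 \cdot 12 + 113 \sqrt{113} = \left(-1\right) 168 + 113 \sqrt{113} = -168 + 113 \sqrt{113}$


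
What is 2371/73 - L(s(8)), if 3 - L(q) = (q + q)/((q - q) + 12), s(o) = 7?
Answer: 13423/438 ≈ 30.646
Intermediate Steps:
L(q) = 3 - q/6 (L(q) = 3 - (q + q)/((q - q) + 12) = 3 - 2*q/(0 + 12) = 3 - 2*q/12 = 3 - q/6)
2371/73 - L(s(8)) = 2371/73 - (3 - ⅙*7) = 2371*(1/73) - (3 - 7/6) = 2371/73 - 1*11/6 = 2371/73 - 11/6 = 13423/438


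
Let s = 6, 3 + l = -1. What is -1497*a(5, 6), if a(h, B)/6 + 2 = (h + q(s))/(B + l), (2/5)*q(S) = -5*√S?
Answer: -4491 + 112275*√6/2 ≈ 1.3302e+5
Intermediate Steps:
l = -4 (l = -3 - 1 = -4)
q(S) = -25*√S/2 (q(S) = 5*(-5*√S)/2 = -25*√S/2)
a(h, B) = -12 + 6*(h - 25*√6/2)/(-4 + B) (a(h, B) = -12 + 6*((h - 25*√6/2)/(B - 4)) = -12 + 6*((h - 25*√6/2)/(-4 + B)) = -12 + 6*(h - 25*√6/2)/(-4 + B))
-1497*a(5, 6) = -4491*(16 - 25*√6 - 4*6 + 2*5)/(-4 + 6) = -4491*(16 - 25*√6 - 24 + 10)/2 = -4491*(2 - 25*√6)/2 = -1497*(3 - 75*√6/2) = -4491 + 112275*√6/2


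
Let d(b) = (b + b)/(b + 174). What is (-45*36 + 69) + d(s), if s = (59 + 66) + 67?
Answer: -94547/61 ≈ -1550.0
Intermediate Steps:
s = 192 (s = 125 + 67 = 192)
d(b) = 2*b/(174 + b) (d(b) = (2*b)/(174 + b) = 2*b/(174 + b))
(-45*36 + 69) + d(s) = (-45*36 + 69) + 2*192/(174 + 192) = (-1620 + 69) + 2*192/366 = -1551 + 2*192*(1/366) = -1551 + 64/61 = -94547/61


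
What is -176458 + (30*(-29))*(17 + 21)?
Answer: -209518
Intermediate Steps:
-176458 + (30*(-29))*(17 + 21) = -176458 - 870*38 = -176458 - 33060 = -209518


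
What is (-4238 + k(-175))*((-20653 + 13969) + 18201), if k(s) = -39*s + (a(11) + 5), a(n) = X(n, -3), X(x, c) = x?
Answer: 29978751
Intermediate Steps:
a(n) = n
k(s) = 16 - 39*s (k(s) = -39*s + (11 + 5) = -39*s + 16 = 16 - 39*s)
(-4238 + k(-175))*((-20653 + 13969) + 18201) = (-4238 + (16 - 39*(-175)))*((-20653 + 13969) + 18201) = (-4238 + (16 + 6825))*(-6684 + 18201) = (-4238 + 6841)*11517 = 2603*11517 = 29978751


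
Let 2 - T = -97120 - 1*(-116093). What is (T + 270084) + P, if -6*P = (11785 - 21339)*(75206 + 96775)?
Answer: 274102192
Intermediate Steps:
P = 273851079 (P = -(11785 - 21339)*(75206 + 96775)/6 = -(-4777)*171981/3 = -⅙*(-1643106474) = 273851079)
T = -18971 (T = 2 - (-97120 - 1*(-116093)) = 2 - (-97120 + 116093) = 2 - 1*18973 = 2 - 18973 = -18971)
(T + 270084) + P = (-18971 + 270084) + 273851079 = 251113 + 273851079 = 274102192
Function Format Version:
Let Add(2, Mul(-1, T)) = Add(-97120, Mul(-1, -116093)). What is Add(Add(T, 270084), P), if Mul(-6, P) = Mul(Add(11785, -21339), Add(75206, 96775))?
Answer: 274102192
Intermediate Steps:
P = 273851079 (P = Mul(Rational(-1, 6), Mul(Add(11785, -21339), Add(75206, 96775))) = Mul(Rational(-1, 6), Mul(-9554, 171981)) = Mul(Rational(-1, 6), -1643106474) = 273851079)
T = -18971 (T = Add(2, Mul(-1, Add(-97120, Mul(-1, -116093)))) = Add(2, Mul(-1, Add(-97120, 116093))) = Add(2, Mul(-1, 18973)) = Add(2, -18973) = -18971)
Add(Add(T, 270084), P) = Add(Add(-18971, 270084), 273851079) = Add(251113, 273851079) = 274102192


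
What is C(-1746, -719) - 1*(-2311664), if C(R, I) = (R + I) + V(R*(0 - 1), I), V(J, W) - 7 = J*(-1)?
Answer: 2307460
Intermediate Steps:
V(J, W) = 7 - J (V(J, W) = 7 + J*(-1) = 7 - J)
C(R, I) = 7 + I + 2*R (C(R, I) = (R + I) + (7 - R*(0 - 1)) = (I + R) + (7 - R*(-1)) = (I + R) + (7 - (-1)*R) = (I + R) + (7 + R) = 7 + I + 2*R)
C(-1746, -719) - 1*(-2311664) = (7 - 719 + 2*(-1746)) - 1*(-2311664) = (7 - 719 - 3492) + 2311664 = -4204 + 2311664 = 2307460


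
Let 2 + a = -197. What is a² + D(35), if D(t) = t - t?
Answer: 39601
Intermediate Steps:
a = -199 (a = -2 - 197 = -199)
D(t) = 0
a² + D(35) = (-199)² + 0 = 39601 + 0 = 39601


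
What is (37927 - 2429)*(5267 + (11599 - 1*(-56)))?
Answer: 600697156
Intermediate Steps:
(37927 - 2429)*(5267 + (11599 - 1*(-56))) = 35498*(5267 + (11599 + 56)) = 35498*(5267 + 11655) = 35498*16922 = 600697156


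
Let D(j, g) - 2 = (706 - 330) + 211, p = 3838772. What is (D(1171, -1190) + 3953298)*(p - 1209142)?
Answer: 10397259871810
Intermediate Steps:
D(j, g) = 589 (D(j, g) = 2 + ((706 - 330) + 211) = 2 + (376 + 211) = 2 + 587 = 589)
(D(1171, -1190) + 3953298)*(p - 1209142) = (589 + 3953298)*(3838772 - 1209142) = 3953887*2629630 = 10397259871810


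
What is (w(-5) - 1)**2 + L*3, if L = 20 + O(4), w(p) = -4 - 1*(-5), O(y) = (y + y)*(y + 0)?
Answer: 156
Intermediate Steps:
O(y) = 2*y**2 (O(y) = (2*y)*y = 2*y**2)
w(p) = 1 (w(p) = -4 + 5 = 1)
L = 52 (L = 20 + 2*4**2 = 20 + 2*16 = 20 + 32 = 52)
(w(-5) - 1)**2 + L*3 = (1 - 1)**2 + 52*3 = 0**2 + 156 = 0 + 156 = 156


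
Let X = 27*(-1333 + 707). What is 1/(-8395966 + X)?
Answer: -1/8412868 ≈ -1.1887e-7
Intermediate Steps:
X = -16902 (X = 27*(-626) = -16902)
1/(-8395966 + X) = 1/(-8395966 - 16902) = 1/(-8412868) = -1/8412868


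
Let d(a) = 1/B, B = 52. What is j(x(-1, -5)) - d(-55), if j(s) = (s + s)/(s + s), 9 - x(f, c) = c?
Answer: 51/52 ≈ 0.98077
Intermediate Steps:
d(a) = 1/52
x(f, c) = 9 - c
j(s) = 1 (j(s) = (2*s)/((2*s)) = (2*s)*(1/(2*s)) = 1)
j(x(-1, -5)) - d(-55) = 1 - 1*1/52 = 1 - 1/52 = 51/52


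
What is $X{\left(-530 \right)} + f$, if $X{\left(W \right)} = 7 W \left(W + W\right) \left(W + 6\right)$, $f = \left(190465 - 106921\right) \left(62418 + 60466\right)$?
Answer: $8205538496$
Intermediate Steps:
$f = 10266220896$ ($f = 83544 \cdot 122884 = 10266220896$)
$X{\left(W \right)} = 14 W^{2} \left(6 + W\right)$ ($X{\left(W \right)} = 7 W 2 W \left(6 + W\right) = 14 W^{2} \left(6 + W\right)$)
$X{\left(-530 \right)} + f = 14 \left(-530\right)^{2} \left(6 - 530\right) + 10266220896 = 14 \cdot 280900 \left(-524\right) + 10266220896 = -2060682400 + 10266220896 = 8205538496$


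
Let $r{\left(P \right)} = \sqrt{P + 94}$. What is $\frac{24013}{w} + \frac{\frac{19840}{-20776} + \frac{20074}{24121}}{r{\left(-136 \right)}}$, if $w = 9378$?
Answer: $\frac{24013}{9378} + \frac{1281317 i \sqrt{42}}{438495659} \approx 2.5606 + 0.018937 i$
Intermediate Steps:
$r{\left(P \right)} = \sqrt{94 + P}$
$\frac{24013}{w} + \frac{\frac{19840}{-20776} + \frac{20074}{24121}}{r{\left(-136 \right)}} = \frac{24013}{9378} + \frac{\frac{19840}{-20776} + \frac{20074}{24121}}{\sqrt{94 - 136}} = 24013 \cdot \frac{1}{9378} + \frac{19840 \left(- \frac{1}{20776}\right) + 20074 \cdot \frac{1}{24121}}{\sqrt{-42}} = \frac{24013}{9378} + \frac{- \frac{2480}{2597} + \frac{20074}{24121}}{i \sqrt{42}} = \frac{24013}{9378} - \frac{7687902 \left(- \frac{i \sqrt{42}}{42}\right)}{62642237} = \frac{24013}{9378} + \frac{1281317 i \sqrt{42}}{438495659}$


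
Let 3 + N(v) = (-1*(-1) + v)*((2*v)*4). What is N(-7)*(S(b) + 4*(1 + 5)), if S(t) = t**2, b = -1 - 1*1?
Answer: 9324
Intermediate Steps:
b = -2 (b = -1 - 1 = -2)
N(v) = -3 + 8*v*(1 + v) (N(v) = -3 + (-1*(-1) + v)*((2*v)*4) = -3 + (1 + v)*(8*v) = -3 + 8*v*(1 + v))
N(-7)*(S(b) + 4*(1 + 5)) = (-3 + 8*(-7) + 8*(-7)**2)*((-2)**2 + 4*(1 + 5)) = (-3 - 56 + 8*49)*(4 + 4*6) = (-3 - 56 + 392)*(4 + 24) = 333*28 = 9324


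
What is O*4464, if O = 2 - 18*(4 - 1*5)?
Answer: 89280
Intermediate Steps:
O = 20 (O = 2 - 18*(4 - 5) = 2 - 18*(-1) = 2 + 18 = 20)
O*4464 = 20*4464 = 89280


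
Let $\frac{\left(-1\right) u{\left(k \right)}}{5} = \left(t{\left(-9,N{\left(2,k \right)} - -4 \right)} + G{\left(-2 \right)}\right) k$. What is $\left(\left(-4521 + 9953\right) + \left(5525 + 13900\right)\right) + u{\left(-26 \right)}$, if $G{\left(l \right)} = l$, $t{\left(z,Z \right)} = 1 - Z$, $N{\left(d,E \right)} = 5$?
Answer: $23557$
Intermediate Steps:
$u{\left(k \right)} = 50 k$ ($u{\left(k \right)} = - 5 \left(\left(1 - \left(5 - -4\right)\right) - 2\right) k = - 5 \left(\left(1 - \left(5 + 4\right)\right) - 2\right) k = - 5 \left(\left(1 - 9\right) - 2\right) k = - 5 \left(-8 - 2\right) k = - 5 \left(- 10 k\right) = 50 k$)
$\left(\left(-4521 + 9953\right) + \left(5525 + 13900\right)\right) + u{\left(-26 \right)} = \left(\left(-4521 + 9953\right) + \left(5525 + 13900\right)\right) + 50 \left(-26\right) = \left(5432 + 19425\right) - 1300 = 24857 - 1300 = 23557$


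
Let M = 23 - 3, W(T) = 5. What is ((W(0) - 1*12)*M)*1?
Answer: -140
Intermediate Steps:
M = 20 (M = 23 - 1*3 = 23 - 3 = 20)
((W(0) - 1*12)*M)*1 = ((5 - 1*12)*20)*1 = ((5 - 12)*20)*1 = -7*20*1 = -140*1 = -140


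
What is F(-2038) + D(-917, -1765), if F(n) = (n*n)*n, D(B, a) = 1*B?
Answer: -8464719789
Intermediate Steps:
D(B, a) = B
F(n) = n**3 (F(n) = n**2*n = n**3)
F(-2038) + D(-917, -1765) = (-2038)**3 - 917 = -8464718872 - 917 = -8464719789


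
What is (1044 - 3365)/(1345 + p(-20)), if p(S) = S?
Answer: -2321/1325 ≈ -1.7517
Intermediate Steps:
(1044 - 3365)/(1345 + p(-20)) = (1044 - 3365)/(1345 - 20) = -2321/1325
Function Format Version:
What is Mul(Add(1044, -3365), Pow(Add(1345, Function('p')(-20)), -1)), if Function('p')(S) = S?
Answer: Rational(-2321, 1325) ≈ -1.7517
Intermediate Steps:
Mul(Add(1044, -3365), Pow(Add(1345, Function('p')(-20)), -1)) = Mul(Add(1044, -3365), Pow(Add(1345, -20), -1)) = Mul(-2321, Pow(1325, -1)) = Mul(-2321, Rational(1, 1325)) = Rational(-2321, 1325)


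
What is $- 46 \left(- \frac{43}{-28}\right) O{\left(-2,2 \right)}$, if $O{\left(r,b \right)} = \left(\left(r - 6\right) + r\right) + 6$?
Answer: $\frac{1978}{7} \approx 282.57$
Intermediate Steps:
$O{\left(r,b \right)} = 2 r$ ($O{\left(r,b \right)} = \left(\left(r - 6\right) + r\right) + 6 = \left(\left(-6 + r\right) + r\right) + 6 = \left(-6 + 2 r\right) + 6 = 2 r$)
$- 46 \left(- \frac{43}{-28}\right) O{\left(-2,2 \right)} = - 46 \left(- \frac{43}{-28}\right) 2 \left(-2\right) = - 46 \left(\left(-43\right) \left(- \frac{1}{28}\right)\right) \left(-4\right) = \left(-46\right) \frac{43}{28} \left(-4\right) = \left(- \frac{989}{14}\right) \left(-4\right) = \frac{1978}{7}$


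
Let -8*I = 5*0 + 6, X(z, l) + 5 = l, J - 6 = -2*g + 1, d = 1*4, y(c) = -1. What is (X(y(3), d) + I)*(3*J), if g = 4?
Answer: 21/4 ≈ 5.2500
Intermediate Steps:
d = 4
J = -1 (J = 6 + (-2*4 + 1) = 6 + (-8 + 1) = 6 - 7 = -1)
X(z, l) = -5 + l
I = -3/4 (I = -(5*0 + 6)/8 = -(0 + 6)/8 = -1/8*6 = -3/4 ≈ -0.75000)
(X(y(3), d) + I)*(3*J) = ((-5 + 4) - 3/4)*(3*(-1)) = (-1 - 3/4)*(-3) = -7/4*(-3) = 21/4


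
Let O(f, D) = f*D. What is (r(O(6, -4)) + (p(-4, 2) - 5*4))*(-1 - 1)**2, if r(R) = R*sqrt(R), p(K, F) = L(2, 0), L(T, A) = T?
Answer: -72 - 192*I*sqrt(6) ≈ -72.0 - 470.3*I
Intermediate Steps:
p(K, F) = 2
O(f, D) = D*f
r(R) = R**(3/2)
(r(O(6, -4)) + (p(-4, 2) - 5*4))*(-1 - 1)**2 = ((-4*6)**(3/2) + (2 - 5*4))*(-1 - 1)**2 = ((-24)**(3/2) + (2 - 20))*(-2)**2 = (-48*I*sqrt(6) - 18)*4 = (-18 - 48*I*sqrt(6))*4 = -72 - 192*I*sqrt(6)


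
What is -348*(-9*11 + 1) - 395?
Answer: 33709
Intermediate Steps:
-348*(-9*11 + 1) - 395 = -348*(-99 + 1) - 395 = -348*(-98) - 395 = 34104 - 395 = 33709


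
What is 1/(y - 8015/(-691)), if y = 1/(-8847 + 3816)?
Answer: 3476421/40322774 ≈ 0.086215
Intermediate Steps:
y = -1/5031 (y = 1/(-5031) = -1/5031 ≈ -0.00019877)
1/(y - 8015/(-691)) = 1/(-1/5031 - 8015/(-691)) = 1/(-1/5031 - 8015*(-1/691)) = 1/(-1/5031 + 8015/691) = 1/(40322774/3476421) = 3476421/40322774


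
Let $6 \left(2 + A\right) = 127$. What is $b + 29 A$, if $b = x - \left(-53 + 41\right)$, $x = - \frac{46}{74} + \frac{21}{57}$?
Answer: $\frac{2394053}{4218} \approx 567.58$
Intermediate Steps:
$A = \frac{115}{6}$ ($A = -2 + \frac{1}{6} \cdot 127 = -2 + \frac{127}{6} = \frac{115}{6} \approx 19.167$)
$x = - \frac{178}{703}$ ($x = \left(-46\right) \frac{1}{74} + 21 \cdot \frac{1}{57} = - \frac{23}{37} + \frac{7}{19} = - \frac{178}{703} \approx -0.2532$)
$b = \frac{8258}{703}$ ($b = - \frac{178}{703} - \left(-53 + 41\right) = - \frac{178}{703} - -12 = - \frac{178}{703} + 12 = \frac{8258}{703} \approx 11.747$)
$b + 29 A = \frac{8258}{703} + 29 \cdot \frac{115}{6} = \frac{8258}{703} + \frac{3335}{6} = \frac{2394053}{4218}$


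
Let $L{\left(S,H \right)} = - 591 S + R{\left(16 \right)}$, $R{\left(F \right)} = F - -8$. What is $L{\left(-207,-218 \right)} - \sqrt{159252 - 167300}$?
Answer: $122361 - 4 i \sqrt{503} \approx 1.2236 \cdot 10^{5} - 89.711 i$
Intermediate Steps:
$R{\left(F \right)} = 8 + F$ ($R{\left(F \right)} = F + 8 = 8 + F$)
$L{\left(S,H \right)} = 24 - 591 S$ ($L{\left(S,H \right)} = - 591 S + \left(8 + 16\right) = - 591 S + 24 = 24 - 591 S$)
$L{\left(-207,-218 \right)} - \sqrt{159252 - 167300} = \left(24 - -122337\right) - \sqrt{159252 - 167300} = \left(24 + 122337\right) - \sqrt{-8048} = 122361 - 4 i \sqrt{503}$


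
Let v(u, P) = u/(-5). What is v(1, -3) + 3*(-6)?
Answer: -91/5 ≈ -18.200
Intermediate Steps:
v(u, P) = -u/5 (v(u, P) = u*(-⅕) = -u/5)
v(1, -3) + 3*(-6) = -⅕*1 + 3*(-6) = -⅕ - 18 = -91/5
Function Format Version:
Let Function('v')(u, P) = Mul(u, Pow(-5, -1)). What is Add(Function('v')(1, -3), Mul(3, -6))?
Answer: Rational(-91, 5) ≈ -18.200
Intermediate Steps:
Function('v')(u, P) = Mul(Rational(-1, 5), u) (Function('v')(u, P) = Mul(u, Rational(-1, 5)) = Mul(Rational(-1, 5), u))
Add(Function('v')(1, -3), Mul(3, -6)) = Add(Mul(Rational(-1, 5), 1), Mul(3, -6)) = Add(Rational(-1, 5), -18) = Rational(-91, 5)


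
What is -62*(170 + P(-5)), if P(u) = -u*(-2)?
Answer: -9920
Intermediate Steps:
P(u) = 2*u
-62*(170 + P(-5)) = -62*(170 + 2*(-5)) = -62*(170 - 10) = -62*160 = -9920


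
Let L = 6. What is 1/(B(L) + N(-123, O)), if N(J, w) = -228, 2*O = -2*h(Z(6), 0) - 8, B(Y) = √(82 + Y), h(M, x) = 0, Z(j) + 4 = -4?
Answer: -57/12974 - √22/25948 ≈ -0.0045742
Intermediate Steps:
Z(j) = -8 (Z(j) = -4 - 4 = -8)
O = -4 (O = (-2*0 - 8)/2 = (0 - 8)/2 = (½)*(-8) = -4)
1/(B(L) + N(-123, O)) = 1/(√(82 + 6) - 228) = 1/(√88 - 228) = 1/(2*√22 - 228) = 1/(-228 + 2*√22)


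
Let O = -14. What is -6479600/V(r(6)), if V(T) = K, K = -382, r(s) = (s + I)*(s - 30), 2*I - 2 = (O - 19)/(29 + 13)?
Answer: 3239800/191 ≈ 16962.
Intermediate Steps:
I = 17/28 (I = 1 + ((-14 - 19)/(29 + 13))/2 = 1 + (-33/42)/2 = 1 + (-33*1/42)/2 = 1 + (½)*(-11/14) = 1 - 11/28 = 17/28 ≈ 0.60714)
r(s) = (-30 + s)*(17/28 + s) (r(s) = (s + 17/28)*(s - 30) = (17/28 + s)*(-30 + s) = (-30 + s)*(17/28 + s))
V(T) = -382
-6479600/V(r(6)) = -6479600/(-382) = -6479600*(-1/382) = 3239800/191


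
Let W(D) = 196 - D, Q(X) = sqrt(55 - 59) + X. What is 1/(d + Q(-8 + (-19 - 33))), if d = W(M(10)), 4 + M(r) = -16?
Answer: 39/6085 - I/12170 ≈ 0.0064092 - 8.2169e-5*I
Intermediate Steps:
M(r) = -20 (M(r) = -4 - 16 = -20)
Q(X) = X + 2*I (Q(X) = sqrt(-4) + X = 2*I + X = X + 2*I)
d = 216 (d = 196 - 1*(-20) = 196 + 20 = 216)
1/(d + Q(-8 + (-19 - 33))) = 1/(216 + ((-8 + (-19 - 33)) + 2*I)) = 1/(216 + ((-8 - 52) + 2*I)) = 1/(216 + (-60 + 2*I)) = 1/(156 + 2*I) = (156 - 2*I)/24340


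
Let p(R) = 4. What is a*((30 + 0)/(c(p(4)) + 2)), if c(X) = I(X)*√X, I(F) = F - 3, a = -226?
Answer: -1695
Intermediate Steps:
I(F) = -3 + F
c(X) = √X*(-3 + X) (c(X) = (-3 + X)*√X = √X*(-3 + X))
a*((30 + 0)/(c(p(4)) + 2)) = -226*(30 + 0)/(√4*(-3 + 4) + 2) = -6780/(2*1 + 2) = -6780/(2 + 2) = -6780/4 = -226*15/2 = -1695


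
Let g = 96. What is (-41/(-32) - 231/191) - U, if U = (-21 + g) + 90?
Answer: -1008041/6112 ≈ -164.93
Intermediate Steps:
U = 165 (U = (-21 + 96) + 90 = 75 + 90 = 165)
(-41/(-32) - 231/191) - U = (-41/(-32) - 231/191) - 1*165 = (-41*(-1/32) - 231*1/191) - 165 = (41/32 - 231/191) - 165 = 439/6112 - 165 = -1008041/6112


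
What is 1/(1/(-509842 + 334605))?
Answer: -175237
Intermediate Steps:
1/(1/(-509842 + 334605)) = 1/(1/(-175237)) = 1/(-1/175237) = -175237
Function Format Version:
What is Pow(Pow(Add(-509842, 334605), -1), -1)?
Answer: -175237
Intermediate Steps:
Pow(Pow(Add(-509842, 334605), -1), -1) = Pow(Pow(-175237, -1), -1) = Pow(Rational(-1, 175237), -1) = -175237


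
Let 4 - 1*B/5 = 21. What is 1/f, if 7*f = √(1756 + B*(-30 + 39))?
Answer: 7*√991/991 ≈ 0.22236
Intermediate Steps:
B = -85 (B = 20 - 5*21 = 20 - 105 = -85)
f = √991/7 (f = √(1756 - 85*(-30 + 39))/7 = √(1756 - 85*9)/7 = √(1756 - 765)/7 = √991/7 ≈ 4.4972)
1/f = 1/(√991/7) = 7*√991/991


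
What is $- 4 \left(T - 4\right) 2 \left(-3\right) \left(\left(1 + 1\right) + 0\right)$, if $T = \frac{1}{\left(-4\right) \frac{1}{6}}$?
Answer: $-264$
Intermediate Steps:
$T = - \frac{3}{2}$ ($T = \frac{1}{\left(-4\right) \frac{1}{6}} = \frac{1}{- \frac{2}{3}} = - \frac{3}{2} \approx -1.5$)
$- 4 \left(T - 4\right) 2 \left(-3\right) \left(\left(1 + 1\right) + 0\right) = - 4 \left(- \frac{3}{2} - 4\right) 2 \left(-3\right) \left(\left(1 + 1\right) + 0\right) = \left(-4\right) \left(- \frac{11}{2}\right) \left(- 6 \left(2 + 0\right)\right) = 22 \left(\left(-6\right) 2\right) = 22 \left(-12\right) = -264$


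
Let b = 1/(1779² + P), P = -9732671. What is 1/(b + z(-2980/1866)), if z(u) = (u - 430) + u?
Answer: -6127785390/2654519852033 ≈ -0.0023084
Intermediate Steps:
b = -1/6567830 (b = 1/(1779² - 9732671) = 1/(3164841 - 9732671) = 1/(-6567830) = -1/6567830 ≈ -1.5226e-7)
z(u) = -430 + 2*u (z(u) = (-430 + u) + u = -430 + 2*u)
1/(b + z(-2980/1866)) = 1/(-1/6567830 + (-430 + 2*(-2980/1866))) = 1/(-1/6567830 + (-430 + 2*(-2980*1/1866))) = 1/(-1/6567830 + (-430 + 2*(-1490/933))) = 1/(-1/6567830 + (-430 - 2980/933)) = 1/(-1/6567830 - 404170/933) = 1/(-2654519852033/6127785390) = -6127785390/2654519852033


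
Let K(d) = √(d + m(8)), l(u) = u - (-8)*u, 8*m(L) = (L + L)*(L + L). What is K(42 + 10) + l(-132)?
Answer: -1188 + 2*√21 ≈ -1178.8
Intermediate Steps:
m(L) = L²/2 (m(L) = ((L + L)*(L + L))/8 = ((2*L)*(2*L))/8 = (4*L²)/8 = L²/2)
l(u) = 9*u (l(u) = u + 8*u = 9*u)
K(d) = √(32 + d) (K(d) = √(d + (½)*8²) = √(d + (½)*64) = √(d + 32) = √(32 + d))
K(42 + 10) + l(-132) = √(32 + (42 + 10)) + 9*(-132) = √(32 + 52) - 1188 = √84 - 1188 = 2*√21 - 1188 = -1188 + 2*√21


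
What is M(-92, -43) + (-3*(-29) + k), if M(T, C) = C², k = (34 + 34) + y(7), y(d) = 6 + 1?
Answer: 2011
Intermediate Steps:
y(d) = 7
k = 75 (k = (34 + 34) + 7 = 68 + 7 = 75)
M(-92, -43) + (-3*(-29) + k) = (-43)² + (-3*(-29) + 75) = 1849 + (87 + 75) = 1849 + 162 = 2011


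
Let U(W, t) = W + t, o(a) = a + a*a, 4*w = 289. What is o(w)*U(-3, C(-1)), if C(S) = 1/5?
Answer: -592739/40 ≈ -14818.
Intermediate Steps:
w = 289/4 (w = (1/4)*289 = 289/4 ≈ 72.250)
C(S) = 1/5
o(a) = a + a**2
o(w)*U(-3, C(-1)) = (289*(1 + 289/4)/4)*(-3 + 1/5) = ((289/4)*(293/4))*(-14/5) = (84677/16)*(-14/5) = -592739/40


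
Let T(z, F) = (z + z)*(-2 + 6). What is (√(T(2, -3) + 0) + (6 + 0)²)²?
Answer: 1600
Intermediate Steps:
T(z, F) = 8*z (T(z, F) = (2*z)*4 = 8*z)
(√(T(2, -3) + 0) + (6 + 0)²)² = (√(8*2 + 0) + (6 + 0)²)² = (√(16 + 0) + 6²)² = (√16 + 36)² = (4 + 36)² = 40² = 1600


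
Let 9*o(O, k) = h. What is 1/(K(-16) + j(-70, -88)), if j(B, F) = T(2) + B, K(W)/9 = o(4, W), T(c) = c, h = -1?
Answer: -1/69 ≈ -0.014493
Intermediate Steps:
o(O, k) = -⅑ (o(O, k) = (⅑)*(-1) = -⅑)
K(W) = -1 (K(W) = 9*(-⅑) = -1)
j(B, F) = 2 + B
1/(K(-16) + j(-70, -88)) = 1/(-1 + (2 - 70)) = 1/(-1 - 68) = 1/(-69) = -1/69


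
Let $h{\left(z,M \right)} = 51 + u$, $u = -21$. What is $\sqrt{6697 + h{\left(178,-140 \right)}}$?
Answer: $31 \sqrt{7} \approx 82.018$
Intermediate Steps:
$h{\left(z,M \right)} = 30$ ($h{\left(z,M \right)} = 51 - 21 = 30$)
$\sqrt{6697 + h{\left(178,-140 \right)}} = \sqrt{6697 + 30} = \sqrt{6727} = 31 \sqrt{7}$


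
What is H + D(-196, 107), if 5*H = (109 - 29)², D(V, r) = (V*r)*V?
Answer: 4111792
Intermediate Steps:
D(V, r) = r*V²
H = 1280 (H = (109 - 29)²/5 = (⅕)*80² = (⅕)*6400 = 1280)
H + D(-196, 107) = 1280 + 107*(-196)² = 1280 + 107*38416 = 1280 + 4110512 = 4111792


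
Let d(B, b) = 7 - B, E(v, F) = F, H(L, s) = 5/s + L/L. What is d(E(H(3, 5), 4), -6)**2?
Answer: 9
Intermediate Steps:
H(L, s) = 1 + 5/s (H(L, s) = 5/s + 1 = 1 + 5/s)
d(E(H(3, 5), 4), -6)**2 = (7 - 1*4)**2 = (7 - 4)**2 = 3**2 = 9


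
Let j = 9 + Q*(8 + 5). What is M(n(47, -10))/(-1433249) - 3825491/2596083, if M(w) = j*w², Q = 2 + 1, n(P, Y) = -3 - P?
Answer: -5794411110259/3720833363667 ≈ -1.5573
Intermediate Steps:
Q = 3
j = 48 (j = 9 + 3*(8 + 5) = 9 + 3*13 = 9 + 39 = 48)
M(w) = 48*w²
M(n(47, -10))/(-1433249) - 3825491/2596083 = (48*(-3 - 1*47)²)/(-1433249) - 3825491/2596083 = (48*(-3 - 47)²)*(-1/1433249) - 3825491*1/2596083 = (48*(-50)²)*(-1/1433249) - 3825491/2596083 = (48*2500)*(-1/1433249) - 3825491/2596083 = 120000*(-1/1433249) - 3825491/2596083 = -120000/1433249 - 3825491/2596083 = -5794411110259/3720833363667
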